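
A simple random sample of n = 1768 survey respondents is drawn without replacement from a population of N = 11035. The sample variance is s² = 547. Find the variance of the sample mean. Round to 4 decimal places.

Under SRS without replacement, Var(ȳ) = (1 − f)·s²/n with f = n/N = 1768/11035 = 0.16021749.
Var(ȳ) = (1 − 0.16021749)·547/1768 = 0.83978251·0.30938914 = 0.25981959.

0.2598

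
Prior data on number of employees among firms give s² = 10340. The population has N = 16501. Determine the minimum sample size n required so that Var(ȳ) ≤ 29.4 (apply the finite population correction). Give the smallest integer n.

Without fpc, n₀ = s²/D = 10340/29.4 = 351.7007.
With fpc, (1 − n/N)·s²/n ≤ D requires n ≥ n₀/(1 + n₀/N) = 351.7007/(1 + 351.7007/16501) = 344.3610.
Rounding up, n = 345.

345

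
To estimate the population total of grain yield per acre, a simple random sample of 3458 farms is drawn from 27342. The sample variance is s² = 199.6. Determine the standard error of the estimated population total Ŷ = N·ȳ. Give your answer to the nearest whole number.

6140

Var(Ŷ) = N²·Var(ȳ) = N²·(1 − n/N)·s²/n.
f = 3458/27342 = 0.12647209; Var(ȳ) = 0.87352791·199.6/3458 = 0.050421102.
Var(Ŷ) = 27342² · 0.050421102 = 3.7694058 × 10^7.
SE(Ŷ) = √(3.7694058 × 10^7) = 6140.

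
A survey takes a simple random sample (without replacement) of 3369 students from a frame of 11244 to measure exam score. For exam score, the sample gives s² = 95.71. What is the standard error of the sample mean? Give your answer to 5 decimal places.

0.14106

Under SRS without replacement, Var(ȳ) = (1 − f)·s²/n with f = n/N = 3369/11244 = 0.29962647.
Var(ȳ) = (1 − 0.29962647)·95.71/3369 = 0.70037353·0.028409023 = 0.019896928.
SE(ȳ) = √(0.019896928) = 0.14106.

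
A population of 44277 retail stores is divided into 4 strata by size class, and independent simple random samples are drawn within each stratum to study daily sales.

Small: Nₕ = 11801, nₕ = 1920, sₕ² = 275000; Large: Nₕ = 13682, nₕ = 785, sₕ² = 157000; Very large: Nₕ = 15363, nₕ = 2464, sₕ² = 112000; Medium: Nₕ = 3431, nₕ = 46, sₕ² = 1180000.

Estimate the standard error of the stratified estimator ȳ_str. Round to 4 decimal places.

13.5308

Var(ȳ_str) = Σₕ Wₕ²(1 − fₕ)sₕ²/nₕ with Wₕ = Nₕ/N, N = 44277.
Small: Wₕ = 0.26652664; term = 0.26652664²·(1 − 0.16269808)·275000/1920 = 8.5191213.
Large: Wₕ = 0.30900919; term = 0.30900919²·(1 − 0.05737465)·157000/785 = 18.001633.
Very large: Wₕ = 0.34697473; term = 0.34697473²·(1 − 0.16038534)·112000/2464 = 4.5946562.
Medium: Wₕ = 0.07748944; term = 0.07748944²·(1 − 0.01340717)·1180000/46 = 151.96627.
Sum = 183.08168.
SE = √(183.08168) = 13.5308.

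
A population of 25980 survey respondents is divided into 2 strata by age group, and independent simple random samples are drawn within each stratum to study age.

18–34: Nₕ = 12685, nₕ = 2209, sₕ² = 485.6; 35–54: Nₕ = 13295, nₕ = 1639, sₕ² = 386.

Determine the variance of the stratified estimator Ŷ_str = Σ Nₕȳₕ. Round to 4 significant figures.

Var(Ŷ_str) = Σₕ Nₕ²(1 − fₕ)sₕ²/nₕ.
18–34: 12685²·(1 − 2209/12685)·485.6/2209 = 2.9212513 × 10^7.
35–54: 13295²·(1 − 1639/13295)·386/1639 = 3.6496081 × 10^7.
Sum = 6.5708594 × 10^7.

6.571 × 10^7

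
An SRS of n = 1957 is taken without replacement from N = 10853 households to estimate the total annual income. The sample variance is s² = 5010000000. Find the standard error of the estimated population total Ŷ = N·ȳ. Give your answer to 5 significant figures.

Var(Ŷ) = N²·Var(ȳ) = N²·(1 − n/N)·s²/n.
f = 1957/10853 = 0.18031881; Var(ȳ) = 0.81968119·5010000000/1957 = 2.0984174 × 10^6.
Var(Ŷ) = 10853² · (2.0984174 × 10^6) = 2.4716757 × 10^14.
SE(Ŷ) = √(2.4716757 × 10^14) = 1.5722 × 10^7.

1.5722 × 10^7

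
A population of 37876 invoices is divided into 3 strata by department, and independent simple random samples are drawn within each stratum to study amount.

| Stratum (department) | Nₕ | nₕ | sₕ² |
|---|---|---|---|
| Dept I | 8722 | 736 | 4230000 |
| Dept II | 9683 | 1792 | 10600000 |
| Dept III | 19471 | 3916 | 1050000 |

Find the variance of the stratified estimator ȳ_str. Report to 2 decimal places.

Var(ȳ_str) = Σₕ Wₕ²(1 − fₕ)sₕ²/nₕ with Wₕ = Nₕ/N, N = 37876.
Dept I: Wₕ = 0.23027775; term = 0.23027775²·(1 − 0.08438432)·4230000/736 = 279.04852.
Dept II: Wₕ = 0.25565002; term = 0.25565002²·(1 − 0.18506661)·10600000/1792 = 315.05155.
Dept III: Wₕ = 0.51407224; term = 0.51407224²·(1 − 0.20111961)·1050000/3916 = 56.607852.
Sum = 650.70792.

650.71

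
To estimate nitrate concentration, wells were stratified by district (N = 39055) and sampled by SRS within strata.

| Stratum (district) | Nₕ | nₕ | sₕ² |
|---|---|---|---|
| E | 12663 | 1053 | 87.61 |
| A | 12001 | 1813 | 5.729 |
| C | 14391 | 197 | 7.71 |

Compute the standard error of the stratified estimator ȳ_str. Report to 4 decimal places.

0.1162

Var(ȳ_str) = Σₕ Wₕ²(1 − fₕ)sₕ²/nₕ with Wₕ = Nₕ/N, N = 39055.
E: Wₕ = 0.32423505; term = 0.32423505²·(1 − 0.08315565)·87.61/1053 = 0.0080193811.
A: Wₕ = 0.30728460; term = 0.30728460²·(1 − 0.15107074)·5.729/1813 = 2.5329937 × 10^-4.
C: Wₕ = 0.36848035; term = 0.36848035²·(1 − 0.01368911)·7.71/197 = 0.0052411989.
Sum = 0.013513879.
SE = √(0.013513879) = 0.1162.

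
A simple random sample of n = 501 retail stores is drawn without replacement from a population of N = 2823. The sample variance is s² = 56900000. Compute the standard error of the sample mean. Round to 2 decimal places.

305.64

Under SRS without replacement, Var(ȳ) = (1 − f)·s²/n with f = n/N = 501/2823 = 0.17747078.
Var(ȳ) = (1 − 0.17747078)·56900000/501 = 0.82252922·113572.85 = 93416.992.
SE(ȳ) = √(93416.992) = 305.64.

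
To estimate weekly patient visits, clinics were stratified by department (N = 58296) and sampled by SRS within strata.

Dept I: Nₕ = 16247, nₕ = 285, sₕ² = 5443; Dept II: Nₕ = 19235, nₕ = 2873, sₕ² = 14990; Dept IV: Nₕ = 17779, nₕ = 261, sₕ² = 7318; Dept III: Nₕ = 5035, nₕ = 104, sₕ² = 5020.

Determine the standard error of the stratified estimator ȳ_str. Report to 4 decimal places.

2.2052

Var(ȳ_str) = Σₕ Wₕ²(1 − fₕ)sₕ²/nₕ with Wₕ = Nₕ/N, N = 58296.
Dept I: Wₕ = 0.27869837; term = 0.27869837²·(1 − 0.01754170)·5443/285 = 1.4573922.
Dept II: Wₕ = 0.32995403; term = 0.32995403²·(1 − 0.14936314)·14990/2873 = 0.48318904.
Dept IV: Wₕ = 0.30497804; term = 0.30497804²·(1 − 0.01468024)·7318/261 = 2.5696042.
Dept III: Wₕ = 0.08636956; term = 0.08636956²·(1 − 0.02065541)·5020/104 = 0.35263656.
Sum = 4.862822.
SE = √(4.862822) = 2.2052.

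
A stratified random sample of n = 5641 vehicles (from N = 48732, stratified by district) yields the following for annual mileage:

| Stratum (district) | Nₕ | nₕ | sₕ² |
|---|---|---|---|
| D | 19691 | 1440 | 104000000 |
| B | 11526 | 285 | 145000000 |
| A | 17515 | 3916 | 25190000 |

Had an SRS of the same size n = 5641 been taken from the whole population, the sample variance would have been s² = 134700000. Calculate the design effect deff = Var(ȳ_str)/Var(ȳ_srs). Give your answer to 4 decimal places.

Var(ȳ_str) = Σ Wₕ²(1−fₕ)sₕ²/nₕ with Wₕ = Nₕ/48732:
  D: (19691/48732)²·(1−1440/19691)·104000000/1440 = 10929.412
  B: (11526/48732)²·(1−285/11526)·145000000/285 = 27757.365
  A: (17515/48732)²·(1−3916/17515)·25190000/3916 = 645.16995
  → Var(ȳ_str) = 39331.947.
Var(ȳ_srs) = (1 − 5641/48732)·134700000/5641 = 21114.647.
deff = 39331.947 / 21114.647 = 1.8628.

1.8628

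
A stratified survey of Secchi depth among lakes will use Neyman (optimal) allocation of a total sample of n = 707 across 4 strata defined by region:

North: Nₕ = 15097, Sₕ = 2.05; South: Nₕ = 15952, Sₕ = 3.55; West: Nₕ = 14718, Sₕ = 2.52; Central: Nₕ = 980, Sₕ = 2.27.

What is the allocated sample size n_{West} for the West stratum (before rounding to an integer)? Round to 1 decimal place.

Neyman allocation: nₕ = n·NₕSₕ / Σⱼ NⱼSⱼ.
Σ NⱼSⱼ = 15097·2.05 + 15952·3.55 + 14718·2.52 + 980·2.27 = 126892.41.
n_{West} = 707·14718·2.52 / 126892.41 = 206.6.

206.6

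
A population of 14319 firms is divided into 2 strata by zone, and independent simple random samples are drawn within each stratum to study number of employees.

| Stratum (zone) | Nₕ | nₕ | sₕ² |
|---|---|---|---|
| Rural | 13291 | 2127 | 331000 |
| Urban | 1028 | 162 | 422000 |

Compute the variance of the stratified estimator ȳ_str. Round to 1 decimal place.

123.9

Var(ȳ_str) = Σₕ Wₕ²(1 − fₕ)sₕ²/nₕ with Wₕ = Nₕ/N, N = 14319.
Rural: Wₕ = 0.92820728; term = 0.92820728²·(1 − 0.16003311)·331000/2127 = 112.61925.
Urban: Wₕ = 0.07179272; term = 0.07179272²·(1 − 0.15758755)·422000/162 = 11.310533.
Sum = 123.92978.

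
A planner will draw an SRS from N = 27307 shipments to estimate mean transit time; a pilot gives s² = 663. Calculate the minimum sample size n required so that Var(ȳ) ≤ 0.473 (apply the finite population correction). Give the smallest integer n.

Without fpc, n₀ = s²/D = 663/0.473 = 1401.6913.
With fpc, (1 − n/N)·s²/n ≤ D requires n ≥ n₀/(1 + n₀/N) = 1401.6913/(1 + 1401.6913/27307) = 1333.2542.
Rounding up, n = 1334.

1334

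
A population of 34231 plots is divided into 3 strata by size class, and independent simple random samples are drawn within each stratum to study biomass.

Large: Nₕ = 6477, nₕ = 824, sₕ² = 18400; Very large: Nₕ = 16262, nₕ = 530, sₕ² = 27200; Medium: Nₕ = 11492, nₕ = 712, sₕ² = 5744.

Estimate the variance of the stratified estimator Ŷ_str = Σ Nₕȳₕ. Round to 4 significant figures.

1.495 × 10^10

Var(Ŷ_str) = Σₕ Nₕ²(1 − fₕ)sₕ²/nₕ.
Large: 6477²·(1 − 824/6477)·18400/824 = 8.1760492 × 10^8.
Very large: 16262²·(1 − 530/16262)·27200/530 = 1.3129583 × 10^10.
Medium: 11492²·(1 − 712/11492)·5744/712 = 9.9942179 × 10^8.
Sum = 1.494661 × 10^10.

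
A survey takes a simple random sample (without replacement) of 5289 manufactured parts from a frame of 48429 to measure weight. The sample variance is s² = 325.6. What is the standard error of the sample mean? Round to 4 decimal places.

0.2342

Under SRS without replacement, Var(ȳ) = (1 − f)·s²/n with f = n/N = 5289/48429 = 0.10921142.
Var(ȳ) = (1 − 0.10921142)·325.6/5289 = 0.89078858·0.061561732 = 0.054838488.
SE(ȳ) = √(0.054838488) = 0.2342.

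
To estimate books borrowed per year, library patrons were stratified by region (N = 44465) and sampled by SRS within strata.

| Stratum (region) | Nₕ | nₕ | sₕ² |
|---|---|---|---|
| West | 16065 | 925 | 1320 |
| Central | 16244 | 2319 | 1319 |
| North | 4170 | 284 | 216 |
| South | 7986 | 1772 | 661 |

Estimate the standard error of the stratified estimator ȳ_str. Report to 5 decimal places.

0.50618

Var(ȳ_str) = Σₕ Wₕ²(1 − fₕ)sₕ²/nₕ with Wₕ = Nₕ/N, N = 44465.
West: Wₕ = 0.36129540; term = 0.36129540²·(1 − 0.05757859)·1320/925 = 0.17555056.
Central: Wₕ = 0.36532104; term = 0.36532104²·(1 − 0.14276040)·1319/2319 = 0.065072222.
North: Wₕ = 0.09378163; term = 0.09378163²·(1 − 0.06810552)·216/284 = 0.0062335819.
South: Wₕ = 0.17960193; term = 0.17960193²·(1 − 0.22188830)·661/1772 = 0.0093627128.
Sum = 0.25621908.
SE = √(0.25621908) = 0.50618.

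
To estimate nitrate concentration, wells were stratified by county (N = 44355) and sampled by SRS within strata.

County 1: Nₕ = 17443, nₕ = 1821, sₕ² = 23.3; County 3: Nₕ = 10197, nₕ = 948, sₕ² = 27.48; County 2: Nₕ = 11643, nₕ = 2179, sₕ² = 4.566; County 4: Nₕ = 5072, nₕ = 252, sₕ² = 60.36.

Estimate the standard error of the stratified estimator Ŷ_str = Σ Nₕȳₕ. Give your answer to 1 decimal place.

Var(Ŷ_str) = Σₕ Nₕ²(1 − fₕ)sₕ²/nₕ.
County 1: 17443²·(1 − 1821/17443)·23.3/1821 = 3.4866134 × 10^6.
County 3: 10197²·(1 − 948/10197)·27.48/948 = 2.7338557 × 10^6.
County 2: 11643²·(1 − 2179/11643)·4.566/2179 = 230897.01.
County 4: 5072²·(1 − 252/5072)·60.36/252 = 5.8556482 × 10^6.
Sum = 1.2307014 × 10^7.
SE = √(1.2307014 × 10^7) = 3508.1.

3508.1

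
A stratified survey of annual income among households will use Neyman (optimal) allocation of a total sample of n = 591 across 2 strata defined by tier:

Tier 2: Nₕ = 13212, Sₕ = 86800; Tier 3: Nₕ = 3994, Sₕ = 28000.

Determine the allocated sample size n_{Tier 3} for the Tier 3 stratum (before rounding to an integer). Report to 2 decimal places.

Neyman allocation: nₕ = n·NₕSₕ / Σⱼ NⱼSⱼ.
Σ NⱼSⱼ = 13212·86800 + 3994·28000 = 1.2586336 × 10^9.
n_{Tier 3} = 591·3994·28000 / (1.2586336 × 10^9) = 52.51.

52.51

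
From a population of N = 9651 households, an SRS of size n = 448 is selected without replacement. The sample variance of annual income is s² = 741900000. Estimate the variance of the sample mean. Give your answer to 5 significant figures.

Under SRS without replacement, Var(ȳ) = (1 − f)·s²/n with f = n/N = 448/9651 = 0.04642006.
Var(ȳ) = (1 − 0.04642006)·741900000/448 = 0.95357994·1.6560268 × 10^6 = 1.5791539 × 10^6.

1.5792 × 10^6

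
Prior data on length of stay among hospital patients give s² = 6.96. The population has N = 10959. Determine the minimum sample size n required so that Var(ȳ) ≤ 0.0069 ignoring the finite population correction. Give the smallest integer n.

Without fpc, n₀ = s²/D = 6.96/0.0069 = 1008.6957.
Rounding up, n = 1009.

1009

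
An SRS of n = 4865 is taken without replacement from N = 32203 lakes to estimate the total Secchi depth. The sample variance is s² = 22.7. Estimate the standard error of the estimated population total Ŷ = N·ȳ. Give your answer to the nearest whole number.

2027

Var(Ŷ) = N²·Var(ȳ) = N²·(1 − n/N)·s²/n.
f = 4865/32203 = 0.15107288; Var(ȳ) = 0.84892712·22.7/4865 = 0.0039610782.
Var(Ŷ) = 32203² · 0.0039610782 = 4.1077696 × 10^6.
SE(Ŷ) = √(4.1077696 × 10^6) = 2027.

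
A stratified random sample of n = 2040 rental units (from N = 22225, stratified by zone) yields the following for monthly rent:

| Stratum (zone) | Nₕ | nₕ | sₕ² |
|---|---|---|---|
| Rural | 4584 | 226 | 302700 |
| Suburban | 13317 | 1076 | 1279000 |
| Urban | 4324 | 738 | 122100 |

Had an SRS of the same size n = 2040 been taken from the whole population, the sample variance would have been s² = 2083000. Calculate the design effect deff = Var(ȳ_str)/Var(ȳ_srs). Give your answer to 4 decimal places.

0.4870

Var(ȳ_str) = Σ Wₕ²(1−fₕ)sₕ²/nₕ with Wₕ = Nₕ/22225:
  Rural: (4584/22225)²·(1−226/4584)·302700/226 = 54.169182
  Suburban: (13317/22225)²·(1−1076/13317)·1279000/1076 = 392.28168
  Urban: (4324/22225)²·(1−738/4324)·122100/738 = 5.1936387
  → Var(ȳ_str) = 451.6445.
Var(ȳ_srs) = (1 − 2040/22225)·2083000/2040 = 927.35515.
deff = 451.6445 / 927.35515 = 0.4870.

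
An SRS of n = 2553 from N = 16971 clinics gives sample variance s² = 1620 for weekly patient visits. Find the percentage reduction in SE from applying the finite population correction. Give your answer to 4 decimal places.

7.8280

f = n/N = 2553/16971 = 0.15043309.
SE_no-fpc = √(s²/n) = 0.79658496; SE_fpc = √((1−f)s²/n) = 0.73422792.
Ratio = √(1−f) = 0.92171954. Reduction = 100·(1 − 0.92171954) = 7.8280%.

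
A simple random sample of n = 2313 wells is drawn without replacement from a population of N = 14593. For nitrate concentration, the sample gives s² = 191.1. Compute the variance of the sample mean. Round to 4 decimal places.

0.0695

Under SRS without replacement, Var(ȳ) = (1 − f)·s²/n with f = n/N = 2313/14593 = 0.15850065.
Var(ȳ) = (1 − 0.15850065)·191.1/2313 = 0.84149935·0.082619974 = 0.069524654.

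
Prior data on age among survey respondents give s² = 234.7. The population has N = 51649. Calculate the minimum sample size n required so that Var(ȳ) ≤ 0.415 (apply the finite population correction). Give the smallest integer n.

Without fpc, n₀ = s²/D = 234.7/0.415 = 565.5422.
With fpc, (1 − n/N)·s²/n ≤ D requires n ≥ n₀/(1 + n₀/N) = 565.5422/(1 + 565.5422/51649) = 559.4167.
Rounding up, n = 560.

560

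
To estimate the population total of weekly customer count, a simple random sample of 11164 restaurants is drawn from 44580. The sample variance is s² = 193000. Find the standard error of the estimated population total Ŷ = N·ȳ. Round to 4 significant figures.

160500

Var(Ŷ) = N²·Var(ȳ) = N²·(1 − n/N)·s²/n.
f = 11164/44580 = 0.25042620; Var(ȳ) = 0.74957380·193000/11164 = 12.958415.
Var(Ŷ) = 44580² · 12.958415 = 2.5753248 × 10^10.
SE(Ŷ) = √(2.5753248 × 10^10) = 160500.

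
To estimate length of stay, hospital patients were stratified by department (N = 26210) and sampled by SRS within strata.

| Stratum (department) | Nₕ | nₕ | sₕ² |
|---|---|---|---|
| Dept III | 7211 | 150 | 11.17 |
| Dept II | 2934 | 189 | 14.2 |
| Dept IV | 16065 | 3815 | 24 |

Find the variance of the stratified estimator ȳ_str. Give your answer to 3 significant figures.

0.00820

Var(ȳ_str) = Σₕ Wₕ²(1 − fₕ)sₕ²/nₕ with Wₕ = Nₕ/N, N = 26210.
Dept III: Wₕ = 0.27512400; term = 0.27512400²·(1 − 0.02080155)·11.17/150 = 0.0055193709.
Dept II: Wₕ = 0.11194201; term = 0.11194201²·(1 − 0.06441718)·14.2/189 = 8.808358 × 10^-4.
Dept IV: Wₕ = 0.61293399; term = 0.61293399²·(1 − 0.23747277)·24/3815 = 0.0018021854.
Sum = 0.0082023921.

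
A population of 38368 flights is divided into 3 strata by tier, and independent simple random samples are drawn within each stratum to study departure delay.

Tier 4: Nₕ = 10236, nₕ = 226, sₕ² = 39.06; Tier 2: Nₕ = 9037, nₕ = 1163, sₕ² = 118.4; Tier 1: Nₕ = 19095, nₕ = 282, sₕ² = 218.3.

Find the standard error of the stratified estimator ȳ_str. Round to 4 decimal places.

0.4537

Var(ȳ_str) = Σₕ Wₕ²(1 − fₕ)sₕ²/nₕ with Wₕ = Nₕ/N, N = 38368.
Tier 4: Wₕ = 0.26678482; term = 0.26678482²·(1 − 0.02207894)·39.06/226 = 0.012029562.
Tier 2: Wₕ = 0.23553482; term = 0.23553482²·(1 − 0.12869315)·118.4/1163 = 0.0049209999.
Tier 1: Wₕ = 0.49768036; term = 0.49768036²·(1 − 0.01476826)·218.3/282 = 0.18890525.
Sum = 0.20585581.
SE = √(0.20585581) = 0.4537.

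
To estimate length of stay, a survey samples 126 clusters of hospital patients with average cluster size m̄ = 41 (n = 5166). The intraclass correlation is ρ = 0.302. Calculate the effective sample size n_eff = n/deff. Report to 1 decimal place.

395.0

deff = 1 + (41 − 1)·0.302 = 1 + 12.08 = 13.08.
n_eff = 5166 / 13.08 = 395.0.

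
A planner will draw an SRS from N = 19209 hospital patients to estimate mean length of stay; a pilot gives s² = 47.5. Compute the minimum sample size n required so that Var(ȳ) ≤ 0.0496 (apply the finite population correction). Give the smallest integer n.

913

Without fpc, n₀ = s²/D = 47.5/0.0496 = 957.6613.
With fpc, (1 − n/N)·s²/n ≤ D requires n ≥ n₀/(1 + n₀/N) = 957.6613/(1 + 957.6613/19209) = 912.1845.
Rounding up, n = 913.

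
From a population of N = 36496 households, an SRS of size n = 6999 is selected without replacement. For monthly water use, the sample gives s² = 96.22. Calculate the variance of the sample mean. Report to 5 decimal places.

Under SRS without replacement, Var(ȳ) = (1 − f)·s²/n with f = n/N = 6999/36496 = 0.19177444.
Var(ȳ) = (1 − 0.19177444)·96.22/6999 = 0.80822556·0.013747678 = 0.011111225.

0.01111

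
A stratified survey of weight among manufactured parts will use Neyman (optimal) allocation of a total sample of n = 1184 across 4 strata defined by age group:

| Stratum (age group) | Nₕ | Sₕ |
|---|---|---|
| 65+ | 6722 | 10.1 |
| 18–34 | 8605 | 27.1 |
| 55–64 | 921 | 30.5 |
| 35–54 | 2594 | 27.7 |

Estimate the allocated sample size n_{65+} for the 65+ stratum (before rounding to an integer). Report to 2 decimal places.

Neyman allocation: nₕ = n·NₕSₕ / Σⱼ NⱼSⱼ.
Σ NⱼSⱼ = 6722·10.1 + 8605·27.1 + 921·30.5 + 2594·27.7 = 401032.
n_{65+} = 1184·6722·10.1 / 401032 = 200.44.

200.44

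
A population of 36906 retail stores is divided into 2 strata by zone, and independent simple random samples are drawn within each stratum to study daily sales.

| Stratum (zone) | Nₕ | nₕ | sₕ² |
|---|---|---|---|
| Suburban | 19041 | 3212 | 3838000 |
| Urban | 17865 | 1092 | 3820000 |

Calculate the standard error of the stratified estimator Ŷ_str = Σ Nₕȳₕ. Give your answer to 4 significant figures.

Var(Ŷ_str) = Σₕ Nₕ²(1 − fₕ)sₕ²/nₕ.
Suburban: 19041²·(1 − 3212/19041)·3838000/3212 = 3.6014108 × 10^11.
Urban: 17865²·(1 − 1092/17865)·3820000/1092 = 1.0482249 × 10^12.
Sum = 1.408366 × 10^12.
SE = √(1.408366 × 10^12) = 1.187 × 10^6.

1.187 × 10^6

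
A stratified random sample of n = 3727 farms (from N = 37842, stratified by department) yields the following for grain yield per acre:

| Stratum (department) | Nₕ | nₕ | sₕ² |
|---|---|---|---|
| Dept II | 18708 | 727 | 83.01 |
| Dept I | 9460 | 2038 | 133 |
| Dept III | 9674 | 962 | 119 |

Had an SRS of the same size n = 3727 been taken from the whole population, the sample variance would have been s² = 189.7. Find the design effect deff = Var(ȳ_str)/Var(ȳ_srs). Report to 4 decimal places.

Var(ȳ_str) = Σ Wₕ²(1−fₕ)sₕ²/nₕ with Wₕ = Nₕ/37842:
  Dept II: (18708/37842)²·(1−727/18708)·83.01/727 = 0.026821869
  Dept I: (9460/37842)²·(1−2038/9460)·133/2038 = 0.0031997156
  Dept III: (9674/37842)²·(1−962/9674)·119/962 = 0.0072802732
  → Var(ȳ_str) = 0.037301858.
Var(ȳ_srs) = (1 − 3727/37842)·189.7/3727 = 0.045885898.
deff = 0.037301858 / 0.045885898 = 0.8129.

0.8129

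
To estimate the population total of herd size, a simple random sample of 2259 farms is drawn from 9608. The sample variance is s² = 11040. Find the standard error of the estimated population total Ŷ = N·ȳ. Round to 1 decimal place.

Var(Ŷ) = N²·Var(ȳ) = N²·(1 − n/N)·s²/n.
f = 2259/9608 = 0.23511657; Var(ȳ) = 0.76488343·11040/2259 = 3.7380757.
Var(Ŷ) = 9608² · 3.7380757 = 3.4507546 × 10^8.
SE(Ŷ) = √(3.4507546 × 10^8) = 18576.2.

18576.2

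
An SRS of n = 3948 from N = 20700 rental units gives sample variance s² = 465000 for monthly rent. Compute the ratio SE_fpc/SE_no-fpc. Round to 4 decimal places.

f = n/N = 3948/20700 = 0.19072464.
SE_no-fpc = √(s²/n) = 10.852703; SE_fpc = √((1−f)s²/n) = 9.7630624.
Ratio = √(1−f) = 0.89959733.

0.8996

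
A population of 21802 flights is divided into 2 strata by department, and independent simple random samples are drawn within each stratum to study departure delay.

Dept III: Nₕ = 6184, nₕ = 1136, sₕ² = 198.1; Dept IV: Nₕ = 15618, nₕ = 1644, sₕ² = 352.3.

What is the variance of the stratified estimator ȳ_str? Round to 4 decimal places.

Var(ȳ_str) = Σₕ Wₕ²(1 − fₕ)sₕ²/nₕ with Wₕ = Nₕ/N, N = 21802.
Dept III: Wₕ = 0.28364370; term = 0.28364370²·(1 − 0.18369987)·198.1/1136 = 0.011452553.
Dept IV: Wₕ = 0.71635630; term = 0.71635630²·(1 − 0.10526316)·352.3/1644 = 0.098393026.
Sum = 0.10984558.

0.1098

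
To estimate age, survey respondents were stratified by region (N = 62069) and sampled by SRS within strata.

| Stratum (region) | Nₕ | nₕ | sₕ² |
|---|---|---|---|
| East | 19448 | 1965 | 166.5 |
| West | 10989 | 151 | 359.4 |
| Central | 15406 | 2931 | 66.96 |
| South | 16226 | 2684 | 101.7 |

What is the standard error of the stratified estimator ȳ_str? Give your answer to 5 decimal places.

Var(ȳ_str) = Σₕ Wₕ²(1 − fₕ)sₕ²/nₕ with Wₕ = Nₕ/N, N = 62069.
East: Wₕ = 0.31332871; term = 0.31332871²·(1 − 0.10103867)·166.5/1965 = 0.0074781314.
West: Wₕ = 0.17704490; term = 0.17704490²·(1 − 0.01374101)·359.4/151 = 0.073579859.
Central: Wₕ = 0.24820764; term = 0.24820764²·(1 − 0.19025055)·66.96/2931 = 0.0011396738.
South: Wₕ = 0.26141874; term = 0.26141874²·(1 − 0.16541353)·101.7/2684 = 0.0021611416.
Sum = 0.084358806.
SE = √(0.084358806) = 0.29045.

0.29045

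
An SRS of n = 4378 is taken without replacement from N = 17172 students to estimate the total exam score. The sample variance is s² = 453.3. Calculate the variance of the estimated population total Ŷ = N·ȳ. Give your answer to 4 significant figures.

2.275 × 10^7

Var(Ŷ) = N²·Var(ȳ) = N²·(1 − n/N)·s²/n.
f = 4378/17172 = 0.25494992; Var(ȳ) = 0.74505008·453.3/4378 = 0.077142805.
Var(Ŷ) = 17172² · 0.077142805 = 2.2747684 × 10^7.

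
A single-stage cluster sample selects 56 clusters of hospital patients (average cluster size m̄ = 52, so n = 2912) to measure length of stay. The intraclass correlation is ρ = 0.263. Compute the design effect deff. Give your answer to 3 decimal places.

14.413

deff = 1 + (52 − 1)·0.263 = 1 + 13.413 = 14.413.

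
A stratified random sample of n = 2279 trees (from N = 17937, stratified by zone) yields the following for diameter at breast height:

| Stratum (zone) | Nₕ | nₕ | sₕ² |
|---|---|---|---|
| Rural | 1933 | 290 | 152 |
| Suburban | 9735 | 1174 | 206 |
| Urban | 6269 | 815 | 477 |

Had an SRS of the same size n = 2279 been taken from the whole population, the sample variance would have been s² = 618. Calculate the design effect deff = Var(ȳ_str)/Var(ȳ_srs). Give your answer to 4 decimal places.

Var(ȳ_str) = Σ Wₕ²(1−fₕ)sₕ²/nₕ with Wₕ = Nₕ/17937:
  Rural: (1933/17937)²·(1−290/1933)·152/290 = 0.0051738686
  Suburban: (9735/17937)²·(1−1174/9735)·206/1174 = 0.045452729
  Urban: (6269/17937)²·(1−815/6269)·477/815 = 0.062197733
  → Var(ȳ_str) = 0.11282433.
Var(ȳ_srs) = (1 − 2279/17937)·618/2279 = 0.23671764.
deff = 0.11282433 / 0.23671764 = 0.4766.

0.4766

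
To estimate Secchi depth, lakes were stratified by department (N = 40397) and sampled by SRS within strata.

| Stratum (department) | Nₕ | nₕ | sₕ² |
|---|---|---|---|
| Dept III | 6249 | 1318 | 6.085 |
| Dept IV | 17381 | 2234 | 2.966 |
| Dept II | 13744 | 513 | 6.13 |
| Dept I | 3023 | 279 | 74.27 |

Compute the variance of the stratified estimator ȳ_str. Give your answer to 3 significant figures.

0.00299

Var(ȳ_str) = Σₕ Wₕ²(1 − fₕ)sₕ²/nₕ with Wₕ = Nₕ/N, N = 40397.
Dept III: Wₕ = 0.15468970; term = 0.15468970²·(1 − 0.21091375)·6.085/1318 = 8.7175103 × 10^-5.
Dept IV: Wₕ = 0.43025472; term = 0.43025472²·(1 − 0.12853115)·2.966/2234 = 2.1418603 × 10^-4.
Dept II: Wₕ = 0.34022328; term = 0.34022328²·(1 − 0.03732538)·6.13/513 = 0.0013315292.
Dept I: Wₕ = 0.07483229; term = 0.07483229²·(1 − 0.09229242)·74.27/279 = 0.0013531104.
Sum = 0.0029860007.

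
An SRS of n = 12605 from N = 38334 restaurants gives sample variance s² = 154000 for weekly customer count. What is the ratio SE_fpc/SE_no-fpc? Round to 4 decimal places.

f = n/N = 12605/38334 = 0.32882037.
SE_no-fpc = √(s²/n) = 3.495336; SE_fpc = √((1−f)s²/n) = 2.8635734.
Ratio = √(1−f) = 0.81925554.

0.8193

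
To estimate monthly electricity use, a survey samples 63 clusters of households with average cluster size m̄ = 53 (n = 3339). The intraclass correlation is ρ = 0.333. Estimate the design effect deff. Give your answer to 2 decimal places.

18.32

deff = 1 + (53 − 1)·0.333 = 1 + 17.316 = 18.316.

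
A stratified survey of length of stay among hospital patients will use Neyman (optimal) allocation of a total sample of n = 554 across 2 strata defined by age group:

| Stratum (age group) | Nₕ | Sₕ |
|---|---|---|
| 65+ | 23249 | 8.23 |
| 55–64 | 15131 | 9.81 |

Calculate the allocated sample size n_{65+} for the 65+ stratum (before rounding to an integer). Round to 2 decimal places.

311.98

Neyman allocation: nₕ = n·NₕSₕ / Σⱼ NⱼSⱼ.
Σ NⱼSⱼ = 23249·8.23 + 15131·9.81 = 339774.38.
n_{65+} = 554·23249·8.23 / 339774.38 = 311.98.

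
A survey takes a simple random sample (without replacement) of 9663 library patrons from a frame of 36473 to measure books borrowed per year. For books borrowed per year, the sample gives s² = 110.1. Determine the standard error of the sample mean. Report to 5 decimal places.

Under SRS without replacement, Var(ȳ) = (1 − f)·s²/n with f = n/N = 9663/36473 = 0.26493571.
Var(ȳ) = (1 − 0.26493571)·110.1/9663 = 0.73506429·0.011393977 = 0.0083753057.
SE(ȳ) = √(0.0083753057) = 0.09152.

0.09152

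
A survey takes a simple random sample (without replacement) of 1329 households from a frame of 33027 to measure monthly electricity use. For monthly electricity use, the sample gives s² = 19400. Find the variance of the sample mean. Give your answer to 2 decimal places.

14.01

Under SRS without replacement, Var(ȳ) = (1 − f)·s²/n with f = n/N = 1329/33027 = 0.04023980.
Var(ȳ) = (1 − 0.04023980)·19400/1329 = 0.95976020·14.597442 = 14.010043.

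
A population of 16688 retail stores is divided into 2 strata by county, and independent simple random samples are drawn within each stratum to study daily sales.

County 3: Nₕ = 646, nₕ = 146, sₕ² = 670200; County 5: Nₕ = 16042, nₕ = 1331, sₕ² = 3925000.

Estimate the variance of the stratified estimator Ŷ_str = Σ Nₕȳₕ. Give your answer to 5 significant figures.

6.9741 × 10^11

Var(Ŷ_str) = Σₕ Nₕ²(1 − fₕ)sₕ²/nₕ.
County 3: 646²·(1 − 146/646)·670200/146 = 1.4827027 × 10^9.
County 5: 16042²·(1 − 1331/16042)·3925000/1331 = 6.959248 × 10^11.
Sum = 6.974075 × 10^11.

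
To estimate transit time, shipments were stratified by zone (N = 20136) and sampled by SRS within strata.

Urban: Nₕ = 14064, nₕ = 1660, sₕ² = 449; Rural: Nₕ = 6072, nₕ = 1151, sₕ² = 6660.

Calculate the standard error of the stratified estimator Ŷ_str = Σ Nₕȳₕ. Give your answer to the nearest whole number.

14835

Var(Ŷ_str) = Σₕ Nₕ²(1 − fₕ)sₕ²/nₕ.
Urban: 14064²·(1 − 1660/14064)·449/1660 = 4.7185533 × 10^7.
Rural: 6072²·(1 − 1151/6072)·6660/1151 = 1.7289564 × 10^8.
Sum = 2.2008117 × 10^8.
SE = √(2.2008117 × 10^8) = 14835.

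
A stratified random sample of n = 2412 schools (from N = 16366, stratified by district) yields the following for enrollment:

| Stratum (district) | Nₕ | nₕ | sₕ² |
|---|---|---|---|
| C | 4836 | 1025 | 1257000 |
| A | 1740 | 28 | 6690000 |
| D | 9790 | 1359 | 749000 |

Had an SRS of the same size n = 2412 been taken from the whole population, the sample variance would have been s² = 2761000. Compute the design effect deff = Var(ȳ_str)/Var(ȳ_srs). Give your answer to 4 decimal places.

Var(ȳ_str) = Σ Wₕ²(1−fₕ)sₕ²/nₕ with Wₕ = Nₕ/16366:
  C: (4836/16366)²·(1−1025/4836)·1257000/1025 = 84.382339
  A: (1740/16366)²·(1−28/1740)·6690000/28 = 2657.2719
  D: (9790/16366)²·(1−1359/9790)·749000/1359 = 169.83964
  → Var(ȳ_str) = 2911.4939.
Var(ȳ_srs) = (1 − 2412/16366)·2761000/2412 = 975.98979.
deff = 2911.4939 / 975.98979 = 2.9831.

2.9831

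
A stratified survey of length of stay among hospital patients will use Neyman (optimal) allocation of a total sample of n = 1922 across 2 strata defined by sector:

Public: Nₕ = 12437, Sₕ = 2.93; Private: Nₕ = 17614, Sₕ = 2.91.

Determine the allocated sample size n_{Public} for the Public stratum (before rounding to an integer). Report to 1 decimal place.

Neyman allocation: nₕ = n·NₕSₕ / Σⱼ NⱼSⱼ.
Σ NⱼSⱼ = 12437·2.93 + 17614·2.91 = 87697.15.
n_{Public} = 1922·12437·2.93 / 87697.15 = 798.6.

798.6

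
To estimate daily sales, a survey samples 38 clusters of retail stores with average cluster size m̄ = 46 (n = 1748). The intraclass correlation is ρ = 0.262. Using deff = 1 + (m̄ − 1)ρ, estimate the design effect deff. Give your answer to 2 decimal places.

deff = 1 + (46 − 1)·0.262 = 1 + 11.79 = 12.79.

12.79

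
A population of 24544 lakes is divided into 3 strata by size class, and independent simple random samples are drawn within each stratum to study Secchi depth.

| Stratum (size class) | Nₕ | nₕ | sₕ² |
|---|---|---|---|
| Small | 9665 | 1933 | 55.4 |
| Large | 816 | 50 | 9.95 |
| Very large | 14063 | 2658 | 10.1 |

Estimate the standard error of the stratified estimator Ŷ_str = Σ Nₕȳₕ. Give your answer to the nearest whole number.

1696

Var(Ŷ_str) = Σₕ Nₕ²(1 − fₕ)sₕ²/nₕ.
Small: 9665²·(1 − 1933/9665)·55.4/1933 = 2.141764 × 10^6.
Large: 816²·(1 − 50/816)·9.95/50 = 124386.14.
Very large: 14063²·(1 − 2658/14063)·10.1/2658 = 609452.22.
Sum = 2.8756024 × 10^6.
SE = √(2.8756024 × 10^6) = 1696.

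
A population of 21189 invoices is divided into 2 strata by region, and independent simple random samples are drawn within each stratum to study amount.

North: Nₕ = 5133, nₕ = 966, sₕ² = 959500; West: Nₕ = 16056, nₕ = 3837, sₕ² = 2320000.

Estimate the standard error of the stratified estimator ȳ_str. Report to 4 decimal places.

17.6502

Var(ȳ_str) = Σₕ Wₕ²(1 − fₕ)sₕ²/nₕ with Wₕ = Nₕ/N, N = 21189.
North: Wₕ = 0.24224834; term = 0.24224834²·(1 − 0.18819404)·959500/966 = 47.319669.
West: Wₕ = 0.75775166; term = 0.75775166²·(1 − 0.23897608)·2320000/3837 = 264.20941.
Sum = 311.52908.
SE = √(311.52908) = 17.6502.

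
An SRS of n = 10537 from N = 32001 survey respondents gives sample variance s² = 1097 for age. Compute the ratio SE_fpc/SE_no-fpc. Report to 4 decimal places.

f = n/N = 10537/32001 = 0.32927096.
SE_no-fpc = √(s²/n) = 0.32265977; SE_fpc = √((1−f)s²/n) = 0.26425206.
Ratio = √(1−f) = 0.81898049.

0.8190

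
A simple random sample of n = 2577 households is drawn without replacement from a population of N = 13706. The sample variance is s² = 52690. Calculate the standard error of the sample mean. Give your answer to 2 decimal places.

4.07

Under SRS without replacement, Var(ȳ) = (1 − f)·s²/n with f = n/N = 2577/13706 = 0.18801985.
Var(ȳ) = (1 − 0.18801985)·52690/2577 = 0.81198015·20.446255 = 16.601954.
SE(ȳ) = √(16.601954) = 4.07.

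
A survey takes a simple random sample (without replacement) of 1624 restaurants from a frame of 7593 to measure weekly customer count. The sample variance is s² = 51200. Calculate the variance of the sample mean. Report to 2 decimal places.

24.78

Under SRS without replacement, Var(ȳ) = (1 − f)·s²/n with f = n/N = 1624/7593 = 0.21388121.
Var(ȳ) = (1 − 0.21388121)·51200/1624 = 0.78611879·31.527094 = 24.784041.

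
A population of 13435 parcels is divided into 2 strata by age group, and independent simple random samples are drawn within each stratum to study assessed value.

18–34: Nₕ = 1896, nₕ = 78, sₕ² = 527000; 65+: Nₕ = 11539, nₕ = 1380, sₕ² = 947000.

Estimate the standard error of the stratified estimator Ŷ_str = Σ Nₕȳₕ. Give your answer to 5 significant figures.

322070

Var(Ŷ_str) = Σₕ Nₕ²(1 − fₕ)sₕ²/nₕ.
18–34: 1896²·(1 − 78/1896)·527000/78 = 2.328886 × 10^10.
65+: 11539²·(1 − 1380/11539)·947000/1380 = 8.0443327 × 10^10.
Sum = 1.0373219 × 10^11.
SE = √(1.0373219 × 10^11) = 322070.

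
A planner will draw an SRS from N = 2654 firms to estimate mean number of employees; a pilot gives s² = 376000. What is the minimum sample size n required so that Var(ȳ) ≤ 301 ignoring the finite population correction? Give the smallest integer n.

Without fpc, n₀ = s²/D = 376000/301 = 1249.1694.
Rounding up, n = 1250.

1250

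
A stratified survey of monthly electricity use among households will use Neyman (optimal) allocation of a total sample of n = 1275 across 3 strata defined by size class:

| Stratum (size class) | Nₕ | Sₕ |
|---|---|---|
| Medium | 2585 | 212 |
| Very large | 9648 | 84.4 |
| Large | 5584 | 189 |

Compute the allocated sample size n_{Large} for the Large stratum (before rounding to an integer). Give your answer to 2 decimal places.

556.57

Neyman allocation: nₕ = n·NₕSₕ / Σⱼ NⱼSⱼ.
Σ NⱼSⱼ = 2585·212 + 9648·84.4 + 5584·189 = 2.4176872 × 10^6.
n_{Large} = 1275·5584·189 / (2.4176872 × 10^6) = 556.57.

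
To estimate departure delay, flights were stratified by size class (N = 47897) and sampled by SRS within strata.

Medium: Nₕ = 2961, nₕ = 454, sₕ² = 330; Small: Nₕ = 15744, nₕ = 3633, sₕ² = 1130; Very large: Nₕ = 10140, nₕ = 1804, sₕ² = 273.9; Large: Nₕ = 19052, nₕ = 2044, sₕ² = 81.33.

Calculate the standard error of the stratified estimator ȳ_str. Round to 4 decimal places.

0.1985

Var(ȳ_str) = Σₕ Wₕ²(1 − fₕ)sₕ²/nₕ with Wₕ = Nₕ/N, N = 47897.
Medium: Wₕ = 0.06182016; term = 0.06182016²·(1 − 0.15332658)·330/454 = 0.0023519831.
Small: Wₕ = 0.32870535; term = 0.32870535²·(1 − 0.23075457)·1130/3633 = 0.025851843.
Very large: Wₕ = 0.21170428; term = 0.21170428²·(1 − 0.17790927)·273.9/1804 = 0.0055941555.
Large: Wₕ = 0.39777022; term = 0.39777022²·(1 − 0.10728532)·81.33/2044 = 0.0056201392.
Sum = 0.039418121.
SE = √(0.039418121) = 0.1985.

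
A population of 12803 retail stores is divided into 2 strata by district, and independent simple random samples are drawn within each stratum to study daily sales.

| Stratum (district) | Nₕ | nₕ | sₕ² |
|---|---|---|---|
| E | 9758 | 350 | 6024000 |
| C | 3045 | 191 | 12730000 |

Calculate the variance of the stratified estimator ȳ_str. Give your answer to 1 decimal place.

13173.0

Var(ȳ_str) = Σₕ Wₕ²(1 − fₕ)sₕ²/nₕ with Wₕ = Nₕ/N, N = 12803.
E: Wₕ = 0.76216512; term = 0.76216512²·(1 − 0.03586801)·6024000/350 = 9639.4344.
C: Wₕ = 0.23783488; term = 0.23783488²·(1 − 0.06272578)·12730000/191 = 3533.5628.
Sum = 13172.997.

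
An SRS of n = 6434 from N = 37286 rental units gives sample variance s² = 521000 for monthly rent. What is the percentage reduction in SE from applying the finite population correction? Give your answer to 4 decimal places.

f = n/N = 6434/37286 = 0.17255806.
SE_no-fpc = √(s²/n) = 8.9986702; SE_fpc = √((1−f)s²/n) = 8.1855355.
Ratio = √(1−f) = 0.90963835. Reduction = 100·(1 − 0.90963835) = 9.0362%.

9.0362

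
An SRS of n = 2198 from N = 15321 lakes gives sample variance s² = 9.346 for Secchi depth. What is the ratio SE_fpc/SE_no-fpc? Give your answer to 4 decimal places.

0.9255

f = n/N = 2198/15321 = 0.14346322.
SE_no-fpc = √(s²/n) = 0.065207724; SE_fpc = √((1−f)s²/n) = 0.060349274.
Ratio = √(1−f) = 0.92549272.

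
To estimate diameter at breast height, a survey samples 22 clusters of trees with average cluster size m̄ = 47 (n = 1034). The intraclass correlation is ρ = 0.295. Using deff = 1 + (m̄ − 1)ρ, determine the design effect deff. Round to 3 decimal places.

deff = 1 + (47 − 1)·0.295 = 1 + 13.57 = 14.57.

14.570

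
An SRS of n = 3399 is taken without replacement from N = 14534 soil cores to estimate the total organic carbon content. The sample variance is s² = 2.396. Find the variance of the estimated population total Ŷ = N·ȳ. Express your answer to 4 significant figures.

Var(Ŷ) = N²·Var(ȳ) = N²·(1 − n/N)·s²/n.
f = 3399/14534 = 0.23386542; Var(ȳ) = 0.76613458·2.396/3399 = 5.4005839 × 10^-4.
Var(Ŷ) = 14534² · (5.4005839 × 10^-4) = 114080.4.

114100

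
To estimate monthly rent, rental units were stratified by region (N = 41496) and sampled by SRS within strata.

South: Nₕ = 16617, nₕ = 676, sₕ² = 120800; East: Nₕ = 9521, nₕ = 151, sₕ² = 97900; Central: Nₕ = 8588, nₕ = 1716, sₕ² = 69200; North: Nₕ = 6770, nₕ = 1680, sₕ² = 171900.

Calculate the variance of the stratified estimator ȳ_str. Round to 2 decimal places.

64.51

Var(ȳ_str) = Σₕ Wₕ²(1 − fₕ)sₕ²/nₕ with Wₕ = Nₕ/N, N = 41496.
South: Wₕ = 0.40044824; term = 0.40044824²·(1 − 0.04068123)·120800/676 = 27.490077.
East: Wₕ = 0.22944380; term = 0.22944380²·(1 − 0.01585968)·97900/151 = 33.59042.
Central: Wₕ = 0.20695971; term = 0.20695971²·(1 − 0.19981369)·69200/1716 = 1.3821384.
North: Wₕ = 0.16314826; term = 0.16314826²·(1 − 0.24815362)·171900/1680 = 2.0476729.
Sum = 64.510308.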